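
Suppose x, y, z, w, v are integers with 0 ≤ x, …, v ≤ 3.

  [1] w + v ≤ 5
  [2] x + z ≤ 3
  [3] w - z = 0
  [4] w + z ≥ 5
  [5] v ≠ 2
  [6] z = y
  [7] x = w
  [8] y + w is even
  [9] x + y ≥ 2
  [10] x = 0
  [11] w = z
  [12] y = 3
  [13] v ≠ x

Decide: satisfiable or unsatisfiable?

Unsatisfiable

Constraint 10 fixes x = 0 and constraint 12 fixes y = 3. Constraints 6, 7, and 11 give x = w = z = y, so x = y. But 0 ≠ 3 — contradiction.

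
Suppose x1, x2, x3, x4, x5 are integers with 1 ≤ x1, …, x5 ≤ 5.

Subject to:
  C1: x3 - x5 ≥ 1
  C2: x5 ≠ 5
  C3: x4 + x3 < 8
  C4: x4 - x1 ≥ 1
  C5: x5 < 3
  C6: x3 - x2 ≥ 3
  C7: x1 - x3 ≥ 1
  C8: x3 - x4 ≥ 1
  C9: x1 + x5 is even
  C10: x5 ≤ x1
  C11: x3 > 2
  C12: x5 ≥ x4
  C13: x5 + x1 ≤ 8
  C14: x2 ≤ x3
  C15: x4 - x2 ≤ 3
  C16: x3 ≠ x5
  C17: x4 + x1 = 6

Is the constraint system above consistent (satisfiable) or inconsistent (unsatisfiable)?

Constraints 4, 6, 7, and 15 give x1 − x3 ≥ 1, x3 − x2 ≥ 3, x2 − x4 ≥ -3, x4 − x1 ≥ 1.
Adding all 4 inequalities: the left sides telescope to 0, and the right sides sum to 1 + 3 + (-3) + 1 = 2. So 0 ≥ 2, which is false.

Unsatisfiable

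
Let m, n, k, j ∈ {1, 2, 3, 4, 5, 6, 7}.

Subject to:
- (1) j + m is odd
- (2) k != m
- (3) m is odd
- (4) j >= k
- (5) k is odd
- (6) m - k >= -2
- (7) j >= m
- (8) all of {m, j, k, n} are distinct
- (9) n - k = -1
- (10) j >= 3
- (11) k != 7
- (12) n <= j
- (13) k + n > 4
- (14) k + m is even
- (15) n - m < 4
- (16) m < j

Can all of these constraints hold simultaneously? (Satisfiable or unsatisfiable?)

Satisfiable

The assignment m = 1, n = 2, k = 3, j = 4 works:
  constraint 6 holds since m - k = -2.
  constraint 9 holds since n - k = -1.
  constraint 13 holds since k + n = 5.
The rest check out directly.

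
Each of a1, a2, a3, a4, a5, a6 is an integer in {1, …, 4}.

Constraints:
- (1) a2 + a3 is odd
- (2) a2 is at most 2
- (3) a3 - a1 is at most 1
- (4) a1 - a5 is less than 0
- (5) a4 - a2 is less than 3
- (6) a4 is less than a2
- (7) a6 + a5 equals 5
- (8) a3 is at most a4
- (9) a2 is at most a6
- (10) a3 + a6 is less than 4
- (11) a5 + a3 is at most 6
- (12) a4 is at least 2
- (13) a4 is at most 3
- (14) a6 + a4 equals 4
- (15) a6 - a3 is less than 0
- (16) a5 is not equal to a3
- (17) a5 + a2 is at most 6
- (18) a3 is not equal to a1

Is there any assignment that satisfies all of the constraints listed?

Unsatisfiable

Constraints 6, 8, 9, and 15 give a6 < a3, a3 ≤ a4, a4 < a2, a2 ≤ a6. Chaining: a6 < a3 ≤ a4 < a2 ≤ a6, which forces a6 < a6 — impossible.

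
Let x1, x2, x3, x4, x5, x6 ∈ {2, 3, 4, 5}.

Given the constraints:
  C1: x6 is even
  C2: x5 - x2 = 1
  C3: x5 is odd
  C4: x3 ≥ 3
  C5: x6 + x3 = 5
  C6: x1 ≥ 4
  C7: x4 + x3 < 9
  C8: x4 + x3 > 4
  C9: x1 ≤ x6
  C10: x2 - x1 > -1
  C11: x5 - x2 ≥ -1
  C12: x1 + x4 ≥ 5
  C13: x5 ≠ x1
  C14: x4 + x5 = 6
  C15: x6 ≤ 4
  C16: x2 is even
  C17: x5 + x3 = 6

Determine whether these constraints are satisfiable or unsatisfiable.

From constraints 6 and 9: x6 ≥ x1 ≥ 4. From constraint 4: x3 ≥ 3. Hence x6 + x3 ≥ 7. But constraint 5 requires x6 + x3 = 5, and 5 < 7. Contradiction.

Unsatisfiable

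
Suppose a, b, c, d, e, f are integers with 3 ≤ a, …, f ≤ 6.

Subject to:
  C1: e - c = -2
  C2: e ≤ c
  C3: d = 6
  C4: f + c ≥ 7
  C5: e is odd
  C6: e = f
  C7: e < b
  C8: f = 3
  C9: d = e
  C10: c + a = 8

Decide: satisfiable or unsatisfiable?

Constraint 3 fixes d = 6 and constraint 8 fixes f = 3. Constraints 6 and 9 give d = e = f, so d = f. But 6 ≠ 3 — contradiction.

Unsatisfiable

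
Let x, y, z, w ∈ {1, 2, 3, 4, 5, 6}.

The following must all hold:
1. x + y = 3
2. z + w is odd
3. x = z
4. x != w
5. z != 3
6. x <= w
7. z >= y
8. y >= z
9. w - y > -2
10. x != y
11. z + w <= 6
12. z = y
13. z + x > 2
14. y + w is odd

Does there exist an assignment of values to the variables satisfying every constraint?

Unsatisfiable

From constraints 3 and 12, x = z = y, so x = y. But constraint 10 says x ≠ y. Contradiction.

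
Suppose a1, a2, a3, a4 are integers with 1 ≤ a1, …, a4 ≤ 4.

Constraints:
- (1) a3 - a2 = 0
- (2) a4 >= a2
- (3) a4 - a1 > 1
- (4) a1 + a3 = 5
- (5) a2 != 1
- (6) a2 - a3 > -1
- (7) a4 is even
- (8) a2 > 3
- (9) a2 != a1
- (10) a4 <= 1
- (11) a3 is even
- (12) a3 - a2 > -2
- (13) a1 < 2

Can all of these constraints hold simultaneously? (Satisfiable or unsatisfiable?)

From constraint 8: a2 ≥ 4. From constraints 2 and 10: a2 ≤ a4 and a4 ≤ 1, so a2 ≤ 1. But 1 < 4, so no value of a2 works.

Unsatisfiable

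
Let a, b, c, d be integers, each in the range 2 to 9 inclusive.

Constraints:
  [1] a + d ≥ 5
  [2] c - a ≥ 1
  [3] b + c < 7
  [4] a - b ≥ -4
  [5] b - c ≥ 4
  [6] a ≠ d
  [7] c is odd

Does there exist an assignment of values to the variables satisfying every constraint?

Unsatisfiable

Constraints 2, 4, and 5 give b − c ≥ 4, c − a ≥ 1, a − b ≥ -4.
Adding all 3 inequalities: the left sides telescope to 0, and the right sides sum to 4 + 1 + (-4) = 1. So 0 ≥ 1, which is false.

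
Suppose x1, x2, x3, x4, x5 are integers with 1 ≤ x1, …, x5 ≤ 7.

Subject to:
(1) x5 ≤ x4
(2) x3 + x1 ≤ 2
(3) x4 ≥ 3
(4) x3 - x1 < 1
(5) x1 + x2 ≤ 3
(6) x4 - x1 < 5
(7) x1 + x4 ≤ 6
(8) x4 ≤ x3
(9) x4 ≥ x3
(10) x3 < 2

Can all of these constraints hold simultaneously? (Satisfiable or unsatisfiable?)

Unsatisfiable

From constraints 3 and 8: x3 ≥ x4 and x4 ≥ 3, so x3 ≥ 3. From constraint 10: x3 ≤ 1. But 1 < 3, so no value of x3 works.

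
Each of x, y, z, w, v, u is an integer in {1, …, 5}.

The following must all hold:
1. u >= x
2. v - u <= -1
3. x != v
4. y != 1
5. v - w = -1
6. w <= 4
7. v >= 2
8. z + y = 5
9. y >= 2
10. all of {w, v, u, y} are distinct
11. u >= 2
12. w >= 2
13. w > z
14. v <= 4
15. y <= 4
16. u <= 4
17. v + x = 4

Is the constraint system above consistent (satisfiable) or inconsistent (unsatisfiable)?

Constraints 6, 7, 9, 11, 12, 14, 15, and 16 confine each of w, v, u, y to the 3 values {2, …, 4}.
Constraint 10 requires all 4 of them to be distinct, but only 3 values are available — impossible by the pigeonhole principle.

Unsatisfiable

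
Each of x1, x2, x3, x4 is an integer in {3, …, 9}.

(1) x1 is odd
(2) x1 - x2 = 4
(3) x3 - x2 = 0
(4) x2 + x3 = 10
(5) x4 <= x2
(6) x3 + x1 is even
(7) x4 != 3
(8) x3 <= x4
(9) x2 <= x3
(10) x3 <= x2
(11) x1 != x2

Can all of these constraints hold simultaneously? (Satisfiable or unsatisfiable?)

Satisfiable

Take x1 = 9, x2 = 5, x3 = 5, x4 = 5. Then constraint 2: x1 - x2 = 4; constraint 3: x3 - x2 = 0; constraint 4: x2 + x3 = 10, and every other listed constraint is also met.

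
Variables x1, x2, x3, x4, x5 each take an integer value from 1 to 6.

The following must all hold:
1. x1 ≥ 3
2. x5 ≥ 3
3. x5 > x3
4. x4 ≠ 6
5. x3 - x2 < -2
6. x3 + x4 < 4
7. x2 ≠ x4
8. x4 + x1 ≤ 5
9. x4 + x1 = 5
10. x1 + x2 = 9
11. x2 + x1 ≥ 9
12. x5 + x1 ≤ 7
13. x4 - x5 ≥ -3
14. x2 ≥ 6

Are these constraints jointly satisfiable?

Satisfiable

Setting (x1, x2, x3, x4, x5) = (3, 6, 1, 2, 3) satisfies everything: constraint 5: x3 - x2 = -5; constraint 6: x3 + x4 = 3, and the others follow.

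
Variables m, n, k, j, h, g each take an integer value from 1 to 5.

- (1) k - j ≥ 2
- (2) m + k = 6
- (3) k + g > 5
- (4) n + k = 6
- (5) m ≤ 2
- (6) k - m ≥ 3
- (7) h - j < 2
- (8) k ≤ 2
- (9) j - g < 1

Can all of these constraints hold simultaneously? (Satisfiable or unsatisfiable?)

From constraint 5: m ≤ 2. From constraint 8: k ≤ 2. Hence m + k ≤ 4. But constraint 2 requires m + k = 6, and 6 > 4. Contradiction.

Unsatisfiable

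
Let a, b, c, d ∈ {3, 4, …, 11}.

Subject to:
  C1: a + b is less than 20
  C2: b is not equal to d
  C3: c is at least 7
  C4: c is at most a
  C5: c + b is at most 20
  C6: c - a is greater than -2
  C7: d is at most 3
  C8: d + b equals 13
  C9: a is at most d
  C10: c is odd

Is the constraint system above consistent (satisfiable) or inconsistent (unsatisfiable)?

From constraints 3 and 4: a ≥ c and c ≥ 7, so a ≥ 7. From constraints 7 and 9: a ≤ d and d ≤ 3, so a ≤ 3. But 3 < 7, so no value of a works.

Unsatisfiable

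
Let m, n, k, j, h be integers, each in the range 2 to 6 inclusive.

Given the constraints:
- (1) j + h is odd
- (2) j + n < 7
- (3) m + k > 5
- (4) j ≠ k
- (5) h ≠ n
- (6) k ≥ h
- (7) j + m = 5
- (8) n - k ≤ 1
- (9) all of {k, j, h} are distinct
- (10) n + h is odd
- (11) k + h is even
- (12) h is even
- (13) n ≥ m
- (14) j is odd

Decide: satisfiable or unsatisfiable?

One satisfying assignment is m = 2, n = 3, k = 4, j = 3, h = 2.
For the less obvious constraints — constraint 2: j + n = 6; constraint 3: m + k = 6 — and the others hold by inspection.

Satisfiable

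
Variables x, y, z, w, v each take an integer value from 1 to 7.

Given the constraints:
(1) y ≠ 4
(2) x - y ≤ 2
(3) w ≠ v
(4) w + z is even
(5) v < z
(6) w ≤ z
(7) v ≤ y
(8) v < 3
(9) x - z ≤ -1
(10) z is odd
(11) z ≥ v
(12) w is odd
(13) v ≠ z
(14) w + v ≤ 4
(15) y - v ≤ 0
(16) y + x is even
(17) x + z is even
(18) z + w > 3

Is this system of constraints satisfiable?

The assignment x = 1, y = 1, z = 3, w = 3, v = 1 works:
  constraint 2 holds since x - y = 0.
  constraint 9 holds since x - z = -2.
  constraint 14 holds since w + v = 4.
The rest check out directly.

Satisfiable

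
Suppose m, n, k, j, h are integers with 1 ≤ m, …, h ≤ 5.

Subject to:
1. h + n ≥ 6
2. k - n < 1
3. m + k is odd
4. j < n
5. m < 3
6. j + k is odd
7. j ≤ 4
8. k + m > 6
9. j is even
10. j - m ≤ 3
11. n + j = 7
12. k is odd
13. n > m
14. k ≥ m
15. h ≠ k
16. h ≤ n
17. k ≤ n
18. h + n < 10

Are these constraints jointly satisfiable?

Satisfiable

Try m = 2, n = 5, k = 5, j = 2, h = 3.
Check constraint 1: h + n = 8; constraint 2: k - n = 0; constraint 8: k + m = 7. The remaining constraints are straightforward to verify.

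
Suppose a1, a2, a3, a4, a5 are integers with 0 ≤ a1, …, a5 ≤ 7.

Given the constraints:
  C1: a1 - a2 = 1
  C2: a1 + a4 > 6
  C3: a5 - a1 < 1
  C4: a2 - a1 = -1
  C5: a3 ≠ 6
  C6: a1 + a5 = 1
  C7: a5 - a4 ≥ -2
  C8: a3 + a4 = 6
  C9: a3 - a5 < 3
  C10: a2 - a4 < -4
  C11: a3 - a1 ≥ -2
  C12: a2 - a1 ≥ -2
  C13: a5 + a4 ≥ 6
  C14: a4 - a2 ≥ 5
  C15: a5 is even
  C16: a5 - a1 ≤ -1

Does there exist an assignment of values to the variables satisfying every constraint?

Constraints 7, 12, 14, and 16 give a4 − a2 ≥ 5, a2 − a1 ≥ -2, a1 − a5 ≥ 1, a5 − a4 ≥ -2.
Adding all 4 inequalities: the left sides telescope to 0, and the right sides sum to 5 + (-2) + 1 + (-2) = 2. So 0 ≥ 2, which is false.

Unsatisfiable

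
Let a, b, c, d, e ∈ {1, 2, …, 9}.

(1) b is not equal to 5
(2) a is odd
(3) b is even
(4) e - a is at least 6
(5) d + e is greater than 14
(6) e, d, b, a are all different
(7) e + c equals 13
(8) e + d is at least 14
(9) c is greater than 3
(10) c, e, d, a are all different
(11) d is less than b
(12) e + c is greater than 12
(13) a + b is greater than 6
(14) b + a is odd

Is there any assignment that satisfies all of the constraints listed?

Satisfiable

Setting (a, b, c, d, e) = (1, 8, 4, 6, 9) satisfies everything: constraint 4: e - a = 8; constraint 5: d + e = 15, and the others follow.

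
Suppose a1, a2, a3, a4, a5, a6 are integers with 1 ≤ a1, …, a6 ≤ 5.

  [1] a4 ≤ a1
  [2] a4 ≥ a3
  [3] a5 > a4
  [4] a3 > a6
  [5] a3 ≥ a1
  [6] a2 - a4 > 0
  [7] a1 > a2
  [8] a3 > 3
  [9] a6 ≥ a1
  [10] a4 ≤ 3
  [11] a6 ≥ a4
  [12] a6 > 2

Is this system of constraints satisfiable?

Constraints 2, 4, 6, 7, and 9 give a1 ≤ a6, a6 < a3, a3 ≤ a4, a4 < a2, a2 < a1. Chaining: a1 ≤ a6 < a3 ≤ a4 < a2 < a1, which forces a1 < a1 — impossible.

Unsatisfiable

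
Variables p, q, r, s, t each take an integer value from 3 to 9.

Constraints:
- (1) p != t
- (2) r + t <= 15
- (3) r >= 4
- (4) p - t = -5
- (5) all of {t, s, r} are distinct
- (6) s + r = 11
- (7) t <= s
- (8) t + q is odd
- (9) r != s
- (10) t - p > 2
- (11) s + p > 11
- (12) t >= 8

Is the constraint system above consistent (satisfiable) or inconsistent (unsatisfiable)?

Unsatisfiable

From constraints 7 and 12: s ≥ t ≥ 8. From constraint 3: r ≥ 4. Hence s + r ≥ 12. But constraint 6 requires s + r = 11, and 11 < 12. Contradiction.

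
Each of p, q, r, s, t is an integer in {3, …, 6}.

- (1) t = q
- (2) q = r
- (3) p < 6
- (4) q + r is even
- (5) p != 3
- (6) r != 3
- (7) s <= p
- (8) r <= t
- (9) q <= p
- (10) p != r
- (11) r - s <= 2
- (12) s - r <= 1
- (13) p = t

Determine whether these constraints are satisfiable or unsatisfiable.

From constraints 1, 2, and 13, p = t = q = r, so p = r. But constraint 10 says p ≠ r. Contradiction.

Unsatisfiable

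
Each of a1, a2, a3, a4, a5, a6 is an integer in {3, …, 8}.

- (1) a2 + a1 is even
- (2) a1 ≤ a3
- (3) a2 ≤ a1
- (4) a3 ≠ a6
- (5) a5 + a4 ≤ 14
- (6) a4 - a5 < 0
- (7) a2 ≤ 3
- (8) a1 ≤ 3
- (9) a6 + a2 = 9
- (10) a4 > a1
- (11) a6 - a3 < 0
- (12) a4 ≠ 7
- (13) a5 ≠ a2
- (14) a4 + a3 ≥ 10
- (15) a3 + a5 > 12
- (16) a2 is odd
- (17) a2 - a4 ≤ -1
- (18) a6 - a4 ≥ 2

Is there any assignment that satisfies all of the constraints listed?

Try a1 = 3, a2 = 3, a3 = 8, a4 = 4, a5 = 7, a6 = 6.
Check constraint 5: a5 + a4 = 11; constraint 6: a4 - a5 = -3. The remaining constraints are straightforward to verify.

Satisfiable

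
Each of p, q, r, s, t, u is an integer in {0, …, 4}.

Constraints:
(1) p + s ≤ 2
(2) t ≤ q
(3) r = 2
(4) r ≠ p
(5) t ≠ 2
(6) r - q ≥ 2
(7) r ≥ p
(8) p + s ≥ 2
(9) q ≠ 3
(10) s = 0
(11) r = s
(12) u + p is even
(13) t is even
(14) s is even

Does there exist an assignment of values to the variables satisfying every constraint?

Constraint 3 fixes r = 2 and constraint 10 fixes s = 0, but constraint 11 requires r = s. Since 2 ≠ 0, contradiction.

Unsatisfiable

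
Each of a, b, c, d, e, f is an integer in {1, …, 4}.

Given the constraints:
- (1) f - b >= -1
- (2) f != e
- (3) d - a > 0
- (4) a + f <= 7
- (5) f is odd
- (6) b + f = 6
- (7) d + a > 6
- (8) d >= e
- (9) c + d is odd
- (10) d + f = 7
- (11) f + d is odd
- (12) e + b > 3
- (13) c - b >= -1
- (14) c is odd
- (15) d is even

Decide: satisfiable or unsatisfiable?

Satisfiable

The assignment a = 3, b = 3, c = 3, d = 4, e = 2, f = 3 works:
  constraint 1 holds since f - b = 0.
  constraint 3 holds since d - a = 1.
The rest check out directly.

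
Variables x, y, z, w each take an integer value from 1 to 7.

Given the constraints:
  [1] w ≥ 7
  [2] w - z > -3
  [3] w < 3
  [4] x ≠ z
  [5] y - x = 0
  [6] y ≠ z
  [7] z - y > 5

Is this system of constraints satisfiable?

From constraint 1: w ≥ 7. From constraint 3: w ≤ 2. But 2 < 7, so no value of w works.

Unsatisfiable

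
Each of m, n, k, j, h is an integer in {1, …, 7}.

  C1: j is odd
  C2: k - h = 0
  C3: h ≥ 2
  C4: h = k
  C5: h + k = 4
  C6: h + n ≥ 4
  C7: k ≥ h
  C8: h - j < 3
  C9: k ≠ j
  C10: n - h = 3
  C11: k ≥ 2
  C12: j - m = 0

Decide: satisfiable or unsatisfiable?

Try m = 1, n = 5, k = 2, j = 1, h = 2.
Check constraint 2: k - h = 0; constraint 5: h + k = 4; constraint 6: h + n = 7. The remaining constraints are straightforward to verify.

Satisfiable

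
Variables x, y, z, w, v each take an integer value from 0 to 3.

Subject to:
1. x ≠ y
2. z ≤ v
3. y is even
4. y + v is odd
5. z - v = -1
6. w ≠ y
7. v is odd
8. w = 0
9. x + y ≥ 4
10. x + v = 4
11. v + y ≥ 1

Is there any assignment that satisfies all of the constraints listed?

Take x = 3, y = 2, z = 0, w = 0, v = 1. Then constraint 5: z - v = -1; constraint 9: x + y = 5; constraint 10: x + v = 4, and every other listed constraint is also met.

Satisfiable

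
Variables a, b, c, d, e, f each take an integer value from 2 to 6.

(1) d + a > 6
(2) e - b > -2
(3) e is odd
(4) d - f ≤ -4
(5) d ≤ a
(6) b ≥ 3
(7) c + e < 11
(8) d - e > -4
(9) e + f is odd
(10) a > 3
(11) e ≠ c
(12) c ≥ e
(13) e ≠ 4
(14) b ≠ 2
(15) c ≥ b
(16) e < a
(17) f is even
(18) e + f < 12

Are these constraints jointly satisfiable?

Satisfiable

Setting (a, b, c, d, e, f) = (5, 3, 6, 2, 3, 6) satisfies everything: constraint 1: d + a = 7; constraint 2: e - b = 0; constraint 4: d - f = -4, and the others follow.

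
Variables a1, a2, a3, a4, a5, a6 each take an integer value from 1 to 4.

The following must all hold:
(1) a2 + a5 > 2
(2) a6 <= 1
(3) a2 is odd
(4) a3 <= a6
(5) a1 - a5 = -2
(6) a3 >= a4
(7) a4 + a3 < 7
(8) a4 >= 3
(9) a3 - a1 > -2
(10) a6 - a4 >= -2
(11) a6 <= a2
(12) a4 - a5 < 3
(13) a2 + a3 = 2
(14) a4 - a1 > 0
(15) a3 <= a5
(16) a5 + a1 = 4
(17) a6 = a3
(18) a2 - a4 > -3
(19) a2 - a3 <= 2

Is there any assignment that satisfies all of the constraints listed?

From constraints 6 and 8: a3 ≥ a4 and a4 ≥ 3, so a3 ≥ 3. From constraints 2 and 4: a3 ≤ a6 and a6 ≤ 1, so a3 ≤ 1. But 1 < 3, so no value of a3 works.

Unsatisfiable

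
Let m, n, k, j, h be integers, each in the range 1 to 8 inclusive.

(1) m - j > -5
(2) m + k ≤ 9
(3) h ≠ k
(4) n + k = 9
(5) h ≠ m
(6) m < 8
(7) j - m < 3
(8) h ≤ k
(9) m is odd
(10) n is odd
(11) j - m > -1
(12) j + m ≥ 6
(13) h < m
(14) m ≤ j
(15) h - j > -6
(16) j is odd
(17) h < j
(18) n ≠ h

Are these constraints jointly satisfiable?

Satisfiable

The assignment m = 3, n = 3, k = 6, j = 5, h = 1 works:
  constraint 1 holds since m - j = -2.
  constraint 2 holds since m + k = 9.
  constraint 4 holds since n + k = 9.
The rest check out directly.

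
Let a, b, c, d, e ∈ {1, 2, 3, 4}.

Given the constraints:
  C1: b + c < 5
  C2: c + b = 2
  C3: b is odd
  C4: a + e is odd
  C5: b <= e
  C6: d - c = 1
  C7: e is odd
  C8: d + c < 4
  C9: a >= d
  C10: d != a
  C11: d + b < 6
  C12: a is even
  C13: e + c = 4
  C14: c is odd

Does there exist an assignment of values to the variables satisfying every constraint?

Satisfiable

Setting (a, b, c, d, e) = (4, 1, 1, 2, 3) satisfies everything: constraint 1: b + c = 2; constraint 2: c + b = 2, and the others follow.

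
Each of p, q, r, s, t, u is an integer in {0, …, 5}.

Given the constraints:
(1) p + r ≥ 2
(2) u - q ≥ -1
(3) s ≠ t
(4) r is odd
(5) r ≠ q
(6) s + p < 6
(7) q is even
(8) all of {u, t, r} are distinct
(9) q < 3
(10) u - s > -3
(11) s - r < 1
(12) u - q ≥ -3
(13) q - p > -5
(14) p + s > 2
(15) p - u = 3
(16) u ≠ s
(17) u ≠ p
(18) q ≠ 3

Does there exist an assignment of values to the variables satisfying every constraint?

One satisfying assignment is p = 3, q = 0, r = 1, s = 1, t = 3, u = 0.
For the less obvious constraints — constraint 1: p + r = 4; constraint 2: u - q = 0 — and the others hold by inspection.

Satisfiable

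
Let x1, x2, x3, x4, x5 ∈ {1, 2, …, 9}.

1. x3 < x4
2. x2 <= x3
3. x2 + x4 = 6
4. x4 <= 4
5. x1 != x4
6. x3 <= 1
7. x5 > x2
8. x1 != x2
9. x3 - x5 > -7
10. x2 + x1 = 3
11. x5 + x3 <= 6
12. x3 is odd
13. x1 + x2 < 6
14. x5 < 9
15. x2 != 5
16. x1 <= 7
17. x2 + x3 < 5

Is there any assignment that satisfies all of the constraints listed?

From constraints 2 and 6: x2 ≤ x3 ≤ 1. From constraint 4: x4 ≤ 4. Hence x2 + x4 ≤ 5. But constraint 3 requires x2 + x4 = 6, and 6 > 5. Contradiction.

Unsatisfiable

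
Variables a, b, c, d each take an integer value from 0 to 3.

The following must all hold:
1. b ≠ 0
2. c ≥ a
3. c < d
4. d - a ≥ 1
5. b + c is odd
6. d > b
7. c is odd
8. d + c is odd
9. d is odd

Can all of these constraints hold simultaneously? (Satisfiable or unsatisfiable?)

Constraint 9 makes d odd and constraint 7 makes c odd, so d + c must be even. Constraint 8 says d + c is odd — contradiction.

Unsatisfiable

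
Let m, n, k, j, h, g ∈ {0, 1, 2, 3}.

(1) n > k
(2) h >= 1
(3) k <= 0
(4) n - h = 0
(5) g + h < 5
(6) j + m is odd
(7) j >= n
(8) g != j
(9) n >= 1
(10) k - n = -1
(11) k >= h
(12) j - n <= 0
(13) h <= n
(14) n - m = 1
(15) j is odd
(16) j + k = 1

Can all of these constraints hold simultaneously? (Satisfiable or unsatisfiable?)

From constraints 7 and 9: j ≥ n ≥ 1. From constraints 2 and 11: k ≥ h ≥ 1. Hence j + k ≥ 2. But constraint 16 requires j + k = 1, and 1 < 2. Contradiction.

Unsatisfiable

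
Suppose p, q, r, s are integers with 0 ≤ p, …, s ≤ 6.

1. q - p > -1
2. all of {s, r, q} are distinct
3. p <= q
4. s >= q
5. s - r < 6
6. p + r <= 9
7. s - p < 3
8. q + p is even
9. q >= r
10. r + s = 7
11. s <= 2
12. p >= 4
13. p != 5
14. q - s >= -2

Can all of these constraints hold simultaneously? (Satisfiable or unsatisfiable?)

Unsatisfiable

From constraints 3 and 12: q ≥ p and p ≥ 4, so q ≥ 4. From constraints 4 and 11: q ≤ s and s ≤ 2, so q ≤ 2. But 2 < 4, so no value of q works.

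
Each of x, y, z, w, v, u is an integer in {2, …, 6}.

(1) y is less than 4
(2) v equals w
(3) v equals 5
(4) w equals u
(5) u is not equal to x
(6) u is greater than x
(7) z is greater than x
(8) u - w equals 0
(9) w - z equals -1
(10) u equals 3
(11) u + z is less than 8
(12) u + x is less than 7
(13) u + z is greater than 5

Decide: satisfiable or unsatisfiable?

Unsatisfiable

Constraint 3 fixes v = 5 and constraint 10 fixes u = 3. Constraints 2 and 4 give v = w = u, so v = u. But 5 ≠ 3 — contradiction.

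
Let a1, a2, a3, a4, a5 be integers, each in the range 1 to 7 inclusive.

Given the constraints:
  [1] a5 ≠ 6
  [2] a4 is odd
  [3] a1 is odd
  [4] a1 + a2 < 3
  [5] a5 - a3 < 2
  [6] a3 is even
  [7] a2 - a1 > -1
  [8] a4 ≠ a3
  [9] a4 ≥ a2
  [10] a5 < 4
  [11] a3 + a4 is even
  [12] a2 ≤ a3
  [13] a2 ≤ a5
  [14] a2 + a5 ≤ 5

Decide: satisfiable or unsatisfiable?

Unsatisfiable

Constraint 6 makes a3 even and constraint 2 makes a4 odd, so a3 + a4 must be odd. Constraint 11 says a3 + a4 is even — contradiction.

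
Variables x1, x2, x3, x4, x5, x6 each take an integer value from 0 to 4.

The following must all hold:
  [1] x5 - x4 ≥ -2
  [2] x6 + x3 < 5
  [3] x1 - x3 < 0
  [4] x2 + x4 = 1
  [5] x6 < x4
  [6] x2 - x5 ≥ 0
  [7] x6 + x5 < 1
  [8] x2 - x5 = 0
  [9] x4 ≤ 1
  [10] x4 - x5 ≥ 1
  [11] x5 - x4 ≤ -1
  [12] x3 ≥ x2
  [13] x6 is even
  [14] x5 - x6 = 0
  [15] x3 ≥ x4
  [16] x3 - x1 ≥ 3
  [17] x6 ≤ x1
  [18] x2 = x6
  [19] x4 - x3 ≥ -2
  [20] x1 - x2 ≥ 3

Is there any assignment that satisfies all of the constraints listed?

Constraints 1, 6, 16, 19, and 20 give x5 − x4 ≥ -2, x4 − x3 ≥ -2, x3 − x1 ≥ 3, x1 − x2 ≥ 3, x2 − x5 ≥ 0.
Adding all 5 inequalities: the left sides telescope to 0, and the right sides sum to (-2) + (-2) + 3 + 3 + 0 = 2. So 0 ≥ 2, which is false.

Unsatisfiable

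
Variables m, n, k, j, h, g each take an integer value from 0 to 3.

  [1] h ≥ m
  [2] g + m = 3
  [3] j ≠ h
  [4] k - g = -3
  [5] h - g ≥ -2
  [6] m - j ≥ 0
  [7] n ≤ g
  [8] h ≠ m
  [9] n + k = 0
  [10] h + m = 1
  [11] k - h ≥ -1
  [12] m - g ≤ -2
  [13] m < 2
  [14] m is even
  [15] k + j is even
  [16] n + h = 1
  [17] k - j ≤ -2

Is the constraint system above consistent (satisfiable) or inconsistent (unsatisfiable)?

Constraints 5, 6, 11, 12, and 17 give m − j ≥ 0, j − k ≥ 2, k − h ≥ -1, h − g ≥ -2, g − m ≥ 2.
Adding all 5 inequalities: the left sides telescope to 0, and the right sides sum to 0 + 2 + (-1) + (-2) + 2 = 1. So 0 ≥ 1, which is false.

Unsatisfiable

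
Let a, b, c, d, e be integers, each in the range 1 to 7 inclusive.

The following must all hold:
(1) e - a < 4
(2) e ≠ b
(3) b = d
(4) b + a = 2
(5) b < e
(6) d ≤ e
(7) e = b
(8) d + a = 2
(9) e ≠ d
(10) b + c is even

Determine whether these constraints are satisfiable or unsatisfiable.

Unsatisfiable

From constraints 3 and 7, e = b = d, so e = d. But constraint 9 says e ≠ d. Contradiction.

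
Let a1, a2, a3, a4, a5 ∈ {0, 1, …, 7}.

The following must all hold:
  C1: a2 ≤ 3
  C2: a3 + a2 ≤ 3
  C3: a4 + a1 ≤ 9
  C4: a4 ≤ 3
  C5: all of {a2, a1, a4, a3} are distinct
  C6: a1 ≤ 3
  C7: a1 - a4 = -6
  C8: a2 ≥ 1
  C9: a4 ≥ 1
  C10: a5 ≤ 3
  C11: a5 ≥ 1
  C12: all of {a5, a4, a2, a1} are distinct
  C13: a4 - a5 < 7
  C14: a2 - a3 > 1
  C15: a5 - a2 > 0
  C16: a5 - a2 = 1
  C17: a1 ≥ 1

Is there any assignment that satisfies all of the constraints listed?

Constraints 1, 4, 6, 8, 9, 10, 11, and 17 confine each of a5, a4, a2, a1 to the 3 values {1, …, 3}.
Constraint 12 requires all 4 of them to be distinct, but only 3 values are available — impossible by the pigeonhole principle.

Unsatisfiable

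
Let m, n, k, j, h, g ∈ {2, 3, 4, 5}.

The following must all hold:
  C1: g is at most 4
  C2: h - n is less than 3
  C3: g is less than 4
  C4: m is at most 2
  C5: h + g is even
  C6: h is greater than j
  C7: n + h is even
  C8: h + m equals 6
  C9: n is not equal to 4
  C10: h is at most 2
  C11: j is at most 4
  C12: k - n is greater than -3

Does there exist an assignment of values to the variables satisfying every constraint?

From constraint 10: h ≤ 2. From constraint 4: m ≤ 2. Hence h + m ≤ 4. But constraint 8 requires h + m = 6, and 6 > 4. Contradiction.

Unsatisfiable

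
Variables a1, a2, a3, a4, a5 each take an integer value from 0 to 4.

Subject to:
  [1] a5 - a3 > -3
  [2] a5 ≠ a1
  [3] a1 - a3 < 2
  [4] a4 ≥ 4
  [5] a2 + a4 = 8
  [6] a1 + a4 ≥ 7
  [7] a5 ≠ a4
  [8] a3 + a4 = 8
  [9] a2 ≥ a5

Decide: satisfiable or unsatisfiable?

Try a1 = 4, a2 = 4, a3 = 4, a4 = 4, a5 = 2.
Check constraint 1: a5 - a3 = -2; constraint 3: a1 - a3 = 0; constraint 5: a2 + a4 = 8. The remaining constraints are straightforward to verify.

Satisfiable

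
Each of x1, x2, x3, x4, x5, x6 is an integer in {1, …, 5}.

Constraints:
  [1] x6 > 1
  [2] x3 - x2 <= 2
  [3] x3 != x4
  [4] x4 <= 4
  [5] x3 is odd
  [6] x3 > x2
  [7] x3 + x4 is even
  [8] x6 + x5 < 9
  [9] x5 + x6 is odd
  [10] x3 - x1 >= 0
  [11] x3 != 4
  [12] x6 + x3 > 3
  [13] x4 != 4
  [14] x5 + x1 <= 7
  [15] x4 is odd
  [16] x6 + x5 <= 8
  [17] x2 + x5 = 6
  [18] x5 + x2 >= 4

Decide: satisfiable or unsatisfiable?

One satisfying assignment is x1 = 1, x2 = 2, x3 = 3, x4 = 1, x5 = 4, x6 = 3.
For the less obvious constraints — constraint 2: x3 - x2 = 1; constraint 8: x6 + x5 = 7; constraint 10: x3 - x1 = 2 — and the others hold by inspection.

Satisfiable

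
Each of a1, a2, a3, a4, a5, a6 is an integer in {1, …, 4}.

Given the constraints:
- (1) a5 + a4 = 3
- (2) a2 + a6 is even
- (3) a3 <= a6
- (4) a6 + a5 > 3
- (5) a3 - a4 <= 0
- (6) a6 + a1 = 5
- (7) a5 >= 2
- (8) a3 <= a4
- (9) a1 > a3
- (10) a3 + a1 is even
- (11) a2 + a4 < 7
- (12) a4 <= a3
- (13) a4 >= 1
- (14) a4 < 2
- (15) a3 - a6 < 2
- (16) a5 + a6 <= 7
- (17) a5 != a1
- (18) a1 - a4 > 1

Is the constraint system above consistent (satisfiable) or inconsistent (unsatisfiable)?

Satisfiable

Take a1 = 3, a2 = 4, a3 = 1, a4 = 1, a5 = 2, a6 = 2. Then constraint 1: a5 + a4 = 3; constraint 4: a6 + a5 = 4; constraint 5: a3 - a4 = 0, and every other listed constraint is also met.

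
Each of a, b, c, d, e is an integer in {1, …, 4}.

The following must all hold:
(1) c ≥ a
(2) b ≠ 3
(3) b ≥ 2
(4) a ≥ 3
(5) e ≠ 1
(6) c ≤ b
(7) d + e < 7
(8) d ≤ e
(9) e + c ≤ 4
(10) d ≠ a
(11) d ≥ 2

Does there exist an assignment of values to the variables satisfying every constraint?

Unsatisfiable

From constraints 8 and 11: e ≥ d ≥ 2. From constraints 1 and 4: c ≥ a ≥ 3. Hence e + c ≥ 5. But constraint 9 requires e + c ≤ 4, and 4 < 5. Contradiction.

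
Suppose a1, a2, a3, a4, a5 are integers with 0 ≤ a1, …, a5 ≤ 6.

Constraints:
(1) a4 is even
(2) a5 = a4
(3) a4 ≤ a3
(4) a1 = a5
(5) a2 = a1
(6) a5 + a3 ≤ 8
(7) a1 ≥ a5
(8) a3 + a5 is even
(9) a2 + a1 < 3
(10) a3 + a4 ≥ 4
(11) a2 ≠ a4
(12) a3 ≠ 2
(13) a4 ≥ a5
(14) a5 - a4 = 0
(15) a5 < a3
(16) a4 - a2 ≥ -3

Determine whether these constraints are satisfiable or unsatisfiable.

From constraints 2, 4, and 5, a2 = a1 = a5 = a4, so a2 = a4. But constraint 11 says a2 ≠ a4. Contradiction.

Unsatisfiable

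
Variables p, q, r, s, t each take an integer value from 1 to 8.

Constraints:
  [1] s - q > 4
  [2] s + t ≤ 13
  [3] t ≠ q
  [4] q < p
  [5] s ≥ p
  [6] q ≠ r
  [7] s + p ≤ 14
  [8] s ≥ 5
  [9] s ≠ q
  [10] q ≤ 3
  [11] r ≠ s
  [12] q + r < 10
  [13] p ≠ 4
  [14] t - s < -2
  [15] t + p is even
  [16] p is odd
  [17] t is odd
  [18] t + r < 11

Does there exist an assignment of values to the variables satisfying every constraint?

Try p = 3, q = 2, r = 5, s = 8, t = 5.
Check constraint 1: s - q = 6; constraint 2: s + t = 13; constraint 7: s + p = 11. The remaining constraints are straightforward to verify.

Satisfiable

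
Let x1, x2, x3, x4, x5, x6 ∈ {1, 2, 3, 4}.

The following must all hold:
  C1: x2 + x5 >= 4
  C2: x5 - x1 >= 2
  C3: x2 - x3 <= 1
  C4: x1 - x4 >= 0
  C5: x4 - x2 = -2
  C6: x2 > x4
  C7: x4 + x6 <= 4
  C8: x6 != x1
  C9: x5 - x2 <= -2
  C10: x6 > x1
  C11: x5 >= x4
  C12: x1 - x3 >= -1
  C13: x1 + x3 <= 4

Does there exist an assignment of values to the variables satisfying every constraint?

Constraints 2, 3, 9, and 12 give x5 − x1 ≥ 2, x1 − x3 ≥ -1, x3 − x2 ≥ -1, x2 − x5 ≥ 2.
Adding all 4 inequalities: the left sides telescope to 0, and the right sides sum to 2 + (-1) + (-1) + 2 = 2. So 0 ≥ 2, which is false.

Unsatisfiable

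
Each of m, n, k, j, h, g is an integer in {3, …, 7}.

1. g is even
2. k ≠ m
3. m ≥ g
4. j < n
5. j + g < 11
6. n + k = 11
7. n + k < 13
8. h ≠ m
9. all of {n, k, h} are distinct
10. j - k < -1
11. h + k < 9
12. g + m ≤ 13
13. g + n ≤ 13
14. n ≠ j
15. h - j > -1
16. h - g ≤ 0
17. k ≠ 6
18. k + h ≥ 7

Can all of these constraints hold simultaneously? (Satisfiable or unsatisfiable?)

Satisfiable

The assignment m = 7, n = 6, k = 5, j = 3, h = 3, g = 6 works:
  constraint 5 holds since j + g = 9.
  constraint 6 holds since n + k = 11.
  constraint 7 holds since n + k = 11.
The rest check out directly.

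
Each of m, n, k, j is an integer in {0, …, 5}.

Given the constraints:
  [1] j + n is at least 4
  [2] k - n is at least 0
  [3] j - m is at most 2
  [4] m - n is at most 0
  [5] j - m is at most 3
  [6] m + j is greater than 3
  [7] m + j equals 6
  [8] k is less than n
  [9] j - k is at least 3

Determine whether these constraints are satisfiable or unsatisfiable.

Unsatisfiable

Constraints 2, 3, 4, and 9 give k − n ≥ 0, n − m ≥ 0, m − j ≥ -2, j − k ≥ 3.
Adding all 4 inequalities: the left sides telescope to 0, and the right sides sum to 0 + 0 + (-2) + 3 = 1. So 0 ≥ 1, which is false.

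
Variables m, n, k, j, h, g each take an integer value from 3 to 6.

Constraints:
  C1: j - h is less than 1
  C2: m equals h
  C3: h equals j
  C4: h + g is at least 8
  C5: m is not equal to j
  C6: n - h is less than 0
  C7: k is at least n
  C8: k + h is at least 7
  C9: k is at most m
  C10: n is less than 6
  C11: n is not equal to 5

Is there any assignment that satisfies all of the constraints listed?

Unsatisfiable

From constraints 2 and 3, m = h = j, so m = j. But constraint 5 says m ≠ j. Contradiction.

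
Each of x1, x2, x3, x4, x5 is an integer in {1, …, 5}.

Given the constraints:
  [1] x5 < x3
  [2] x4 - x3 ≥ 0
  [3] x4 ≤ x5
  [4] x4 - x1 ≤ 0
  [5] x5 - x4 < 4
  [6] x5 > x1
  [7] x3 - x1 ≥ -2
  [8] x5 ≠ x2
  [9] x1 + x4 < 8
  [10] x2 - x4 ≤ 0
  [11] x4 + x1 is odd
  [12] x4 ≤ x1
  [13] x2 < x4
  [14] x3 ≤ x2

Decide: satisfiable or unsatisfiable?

Unsatisfiable

Constraints 1, 6, 12, 13, and 14 give x3 ≤ x2, x2 < x4, x4 ≤ x1, x1 < x5, x5 < x3. Chaining: x3 ≤ x2 < x4 ≤ x1 < x5 < x3, which forces x3 < x3 — impossible.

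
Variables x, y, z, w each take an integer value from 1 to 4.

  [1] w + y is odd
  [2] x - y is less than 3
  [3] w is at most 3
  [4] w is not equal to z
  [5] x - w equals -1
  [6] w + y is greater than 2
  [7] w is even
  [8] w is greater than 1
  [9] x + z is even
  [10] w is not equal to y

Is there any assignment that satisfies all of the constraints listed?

The assignment x = 1, y = 1, z = 1, w = 2 works:
  constraint 2 holds since x - y = 0.
  constraint 5 holds since x - w = -1.
The rest check out directly.

Satisfiable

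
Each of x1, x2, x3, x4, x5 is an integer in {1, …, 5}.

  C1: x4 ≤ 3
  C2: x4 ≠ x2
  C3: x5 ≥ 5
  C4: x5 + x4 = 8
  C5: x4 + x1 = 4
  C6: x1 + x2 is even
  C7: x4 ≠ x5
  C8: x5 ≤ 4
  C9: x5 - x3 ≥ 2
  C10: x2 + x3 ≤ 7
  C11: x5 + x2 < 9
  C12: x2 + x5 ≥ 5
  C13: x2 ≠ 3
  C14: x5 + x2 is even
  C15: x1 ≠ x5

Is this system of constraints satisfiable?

From constraint 8: x5 ≤ 4. From constraint 1: x4 ≤ 3. Hence x5 + x4 ≤ 7. But constraint 4 requires x5 + x4 = 8, and 8 > 7. Contradiction.

Unsatisfiable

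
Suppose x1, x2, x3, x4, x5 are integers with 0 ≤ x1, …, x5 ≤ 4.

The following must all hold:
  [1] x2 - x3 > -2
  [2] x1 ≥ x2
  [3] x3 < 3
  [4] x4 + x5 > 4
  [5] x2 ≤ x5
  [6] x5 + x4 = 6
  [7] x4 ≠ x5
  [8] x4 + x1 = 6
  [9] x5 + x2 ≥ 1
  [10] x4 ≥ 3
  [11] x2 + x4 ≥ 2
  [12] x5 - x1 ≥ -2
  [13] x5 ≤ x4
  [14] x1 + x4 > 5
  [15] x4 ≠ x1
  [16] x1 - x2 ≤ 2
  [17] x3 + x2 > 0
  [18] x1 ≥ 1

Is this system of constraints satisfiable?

Try x1 = 2, x2 = 1, x3 = 0, x4 = 4, x5 = 2.
Check constraint 1: x2 - x3 = 1; constraint 4: x4 + x5 = 6. The remaining constraints are straightforward to verify.

Satisfiable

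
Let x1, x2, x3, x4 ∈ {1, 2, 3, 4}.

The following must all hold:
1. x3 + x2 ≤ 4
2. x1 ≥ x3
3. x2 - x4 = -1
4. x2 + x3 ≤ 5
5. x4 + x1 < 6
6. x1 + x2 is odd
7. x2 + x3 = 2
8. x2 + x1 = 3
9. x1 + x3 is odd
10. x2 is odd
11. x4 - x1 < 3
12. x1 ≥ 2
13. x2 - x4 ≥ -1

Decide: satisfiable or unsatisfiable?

Satisfiable

Try x1 = 2, x2 = 1, x3 = 1, x4 = 2.
Check constraint 1: x3 + x2 = 2; constraint 3: x2 - x4 = -1. The remaining constraints are straightforward to verify.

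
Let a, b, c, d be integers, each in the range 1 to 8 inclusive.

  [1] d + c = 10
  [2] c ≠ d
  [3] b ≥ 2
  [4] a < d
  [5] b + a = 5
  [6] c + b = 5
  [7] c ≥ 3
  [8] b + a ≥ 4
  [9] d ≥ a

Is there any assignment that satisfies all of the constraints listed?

Satisfiable

Try a = 3, b = 2, c = 3, d = 7.
Check constraint 1: d + c = 10; constraint 5: b + a = 5; constraint 6: c + b = 5. The remaining constraints are straightforward to verify.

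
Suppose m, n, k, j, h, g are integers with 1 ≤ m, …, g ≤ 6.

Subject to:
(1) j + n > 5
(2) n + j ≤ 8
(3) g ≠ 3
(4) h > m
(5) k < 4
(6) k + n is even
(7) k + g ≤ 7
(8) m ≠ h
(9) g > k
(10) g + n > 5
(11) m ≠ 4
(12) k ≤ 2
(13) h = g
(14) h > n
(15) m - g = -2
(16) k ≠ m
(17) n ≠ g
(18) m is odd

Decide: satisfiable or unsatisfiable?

Satisfiable

One satisfying assignment is m = 3, n = 2, k = 2, j = 4, h = 5, g = 5.
For the less obvious constraints — constraint 1: j + n = 6; constraint 2: n + j = 6 — and the others hold by inspection.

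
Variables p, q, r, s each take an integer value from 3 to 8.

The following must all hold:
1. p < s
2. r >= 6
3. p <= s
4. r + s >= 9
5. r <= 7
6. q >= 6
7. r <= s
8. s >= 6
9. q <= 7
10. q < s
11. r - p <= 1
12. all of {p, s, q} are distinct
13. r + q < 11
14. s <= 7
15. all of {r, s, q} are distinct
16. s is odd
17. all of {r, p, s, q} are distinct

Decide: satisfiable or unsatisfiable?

Constraints 2, 5, 6, 8, 9, and 14 confine each of r, s, q to the 2 values {6, 7}.
Constraint 15 requires all 3 of them to be distinct, but only 2 values are available — impossible by the pigeonhole principle.

Unsatisfiable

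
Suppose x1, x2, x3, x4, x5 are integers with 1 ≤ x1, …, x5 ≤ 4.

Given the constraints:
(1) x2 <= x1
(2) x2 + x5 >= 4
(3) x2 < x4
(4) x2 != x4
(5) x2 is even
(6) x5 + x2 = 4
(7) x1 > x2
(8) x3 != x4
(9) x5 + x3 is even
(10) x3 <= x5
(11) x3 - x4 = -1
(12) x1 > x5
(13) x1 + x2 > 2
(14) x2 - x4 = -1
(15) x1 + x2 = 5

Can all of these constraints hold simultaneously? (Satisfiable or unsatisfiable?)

Setting (x1, x2, x3, x4, x5) = (3, 2, 2, 3, 2) satisfies everything: constraint 2: x2 + x5 = 4; constraint 6: x5 + x2 = 4; constraint 11: x3 - x4 = -1, and the others follow.

Satisfiable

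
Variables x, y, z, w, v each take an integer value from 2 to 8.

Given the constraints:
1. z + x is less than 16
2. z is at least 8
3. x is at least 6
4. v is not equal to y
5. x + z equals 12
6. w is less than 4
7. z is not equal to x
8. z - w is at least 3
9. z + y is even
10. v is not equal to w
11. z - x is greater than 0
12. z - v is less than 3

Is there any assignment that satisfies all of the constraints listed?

Unsatisfiable

From constraint 3: x ≥ 6. From constraint 2: z ≥ 8. Hence x + z ≥ 14. But constraint 5 requires x + z = 12, and 12 < 14. Contradiction.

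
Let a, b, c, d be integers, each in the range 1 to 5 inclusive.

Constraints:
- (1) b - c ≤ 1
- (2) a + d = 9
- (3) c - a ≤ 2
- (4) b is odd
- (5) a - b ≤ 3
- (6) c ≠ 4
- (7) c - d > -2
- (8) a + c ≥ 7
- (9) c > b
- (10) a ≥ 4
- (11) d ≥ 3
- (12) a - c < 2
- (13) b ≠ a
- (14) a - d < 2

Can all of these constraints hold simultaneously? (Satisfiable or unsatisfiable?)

Satisfiable

Take a = 5, b = 3, c = 5, d = 4. Then constraint 1: b - c = -2; constraint 2: a + d = 9, and every other listed constraint is also met.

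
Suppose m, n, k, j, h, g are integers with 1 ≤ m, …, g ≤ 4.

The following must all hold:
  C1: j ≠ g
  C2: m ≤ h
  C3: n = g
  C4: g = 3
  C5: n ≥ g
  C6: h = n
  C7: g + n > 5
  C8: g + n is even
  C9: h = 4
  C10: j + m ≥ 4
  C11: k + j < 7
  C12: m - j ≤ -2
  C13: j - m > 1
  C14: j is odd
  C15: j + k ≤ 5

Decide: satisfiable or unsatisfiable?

Unsatisfiable

Constraint 9 fixes h = 4 and constraint 4 fixes g = 3. Constraints 3 and 6 give h = n = g, so h = g. But 4 ≠ 3 — contradiction.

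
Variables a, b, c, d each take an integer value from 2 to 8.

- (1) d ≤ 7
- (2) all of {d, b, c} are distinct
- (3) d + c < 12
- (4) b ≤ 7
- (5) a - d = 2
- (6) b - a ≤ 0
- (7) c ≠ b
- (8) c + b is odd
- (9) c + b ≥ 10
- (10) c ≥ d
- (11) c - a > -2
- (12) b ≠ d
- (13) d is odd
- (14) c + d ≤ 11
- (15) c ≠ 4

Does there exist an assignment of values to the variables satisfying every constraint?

Try a = 5, b = 5, c = 6, d = 3.
Check constraint 3: d + c = 9; constraint 5: a - d = 2; constraint 6: b - a = 0. The remaining constraints are straightforward to verify.

Satisfiable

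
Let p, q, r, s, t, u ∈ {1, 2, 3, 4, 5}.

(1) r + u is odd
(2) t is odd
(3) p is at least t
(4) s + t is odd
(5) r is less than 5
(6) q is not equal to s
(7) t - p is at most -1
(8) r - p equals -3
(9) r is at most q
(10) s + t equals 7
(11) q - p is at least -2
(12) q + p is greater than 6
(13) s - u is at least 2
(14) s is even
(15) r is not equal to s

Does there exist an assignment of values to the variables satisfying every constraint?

Take p = 4, q = 3, r = 1, s = 4, t = 3, u = 2. Then constraint 7: t - p = -1; constraint 8: r - p = -3, and every other listed constraint is also met.

Satisfiable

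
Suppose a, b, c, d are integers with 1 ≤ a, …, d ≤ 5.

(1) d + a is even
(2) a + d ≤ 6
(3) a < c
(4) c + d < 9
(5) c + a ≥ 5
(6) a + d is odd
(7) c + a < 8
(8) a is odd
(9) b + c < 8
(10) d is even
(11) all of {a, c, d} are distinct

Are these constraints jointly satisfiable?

Unsatisfiable

Constraint 10 makes d even and constraint 8 makes a odd, so d + a must be odd. Constraint 1 says d + a is even — contradiction.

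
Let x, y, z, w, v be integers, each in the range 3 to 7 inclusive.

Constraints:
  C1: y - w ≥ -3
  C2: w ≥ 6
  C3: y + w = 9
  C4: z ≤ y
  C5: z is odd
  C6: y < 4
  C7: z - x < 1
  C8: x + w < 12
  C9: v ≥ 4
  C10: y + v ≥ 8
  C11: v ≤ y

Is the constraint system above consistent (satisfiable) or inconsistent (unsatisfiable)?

From constraints 9 and 11: y ≥ v ≥ 4. From constraint 2: w ≥ 6. Hence y + w ≥ 10. But constraint 3 requires y + w = 9, and 9 < 10. Contradiction.

Unsatisfiable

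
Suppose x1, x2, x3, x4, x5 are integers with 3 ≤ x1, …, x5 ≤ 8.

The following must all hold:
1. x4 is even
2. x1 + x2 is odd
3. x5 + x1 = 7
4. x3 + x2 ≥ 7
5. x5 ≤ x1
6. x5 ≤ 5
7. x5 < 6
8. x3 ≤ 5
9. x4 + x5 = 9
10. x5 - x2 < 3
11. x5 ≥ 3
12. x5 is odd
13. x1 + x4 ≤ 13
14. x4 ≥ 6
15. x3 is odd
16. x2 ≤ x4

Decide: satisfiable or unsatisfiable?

Satisfiable

Try x1 = 4, x2 = 3, x3 = 5, x4 = 6, x5 = 3.
Check constraint 3: x5 + x1 = 7; constraint 4: x3 + x2 = 8. The remaining constraints are straightforward to verify.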